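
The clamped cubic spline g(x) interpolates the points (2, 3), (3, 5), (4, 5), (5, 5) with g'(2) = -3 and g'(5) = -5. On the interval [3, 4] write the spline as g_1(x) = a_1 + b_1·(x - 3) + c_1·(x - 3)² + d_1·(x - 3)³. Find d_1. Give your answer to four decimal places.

2.8000

Put M_i = g'' at the i-th knot. Here h = (1, 1, 1) and Δ = (2, 0, 0), so the interior equations h_(i-1)·M_(i-1) + 2(h_(i-1)+h_i)·M_i + h_i·M_(i+1) = 6(Δ_i − Δ_(i-1)) read
  1·M_0 + 4·M_1 + 1·M_2 = 6(Δ_1 - Δ_0) = -12
  1·M_1 + 4·M_2 + 1·M_3 = 6(Δ_2 - Δ_1) = 0
Clamped end conditions give two more equations: 2h_0·M_0 + h_0·M_1 = 6(Δ_0 - g'(2)) = 30 and h_2·M_2 + 2h_2·M_3 = 6(g'(5) - Δ_2) = -30.
Solving the tridiagonal system: M_0 = 298/15, M_1 = -146/15, M_2 = 106/15, M_3 = -278/15.
On [3, 4], with g_1(x) = a_1 + b_1·(x - 3) + c_1·(x - 3)² + d_1·(x - 3)³: c_1 = M_1/2 = -73/15, d_1 = (M_2 - M_1)/(6h_1) = 14/5, b_1 = Δ_1 - h_1(2M_1 + M_2)/6 = 31/15.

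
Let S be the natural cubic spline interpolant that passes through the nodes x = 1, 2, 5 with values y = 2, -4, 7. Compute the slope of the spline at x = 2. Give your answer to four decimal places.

Let M_i = S''(x_i). Step sizes h_i = 1, 3; slopes of the chords Δ_i = (y_(i+1) - y_i)/h_i = -6, 11/3.
  1·M_0 + 8·M_1 + 3·M_2 = 6(Δ_1 - Δ_0) = 58
Natural end conditions: M_0 = M_2 = 0.
Forward elimination and back-substitution give M_0 = 0, M_1 = 29/4, M_2 = 0.
On [2, 5], S'(x) = b_1 + 2c_1·(x - 2) + 3d_1·(x - 2)² with b_1 = Δ_1 - h_1(2M_1 + M_2)/6 = -43/12, c_1 = M_1/2 = 29/8, d_1 = (M_2 - M_1)/(6h_1) = -29/72. So S'(2) = -43/12.

-3.5833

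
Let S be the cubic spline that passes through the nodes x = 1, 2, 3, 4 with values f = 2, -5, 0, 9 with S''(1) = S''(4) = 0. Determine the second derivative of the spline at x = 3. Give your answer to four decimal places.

1.6000

Write σ_i for S''(x_i). With h_i = 1, 1, 1 and divided differences Δ_i = -7, 5, 9, the continuity of S' gives the tridiagonal system
  1·σ_0 + 4·σ_1 + 1·σ_2 = 6(Δ_1 - Δ_0) = 72
  1·σ_1 + 4·σ_2 + 1·σ_3 = 6(Δ_2 - Δ_1) = 24
Natural end conditions: σ_0 = σ_3 = 0.
Hence σ_0 = 0, σ_1 = 88/5, σ_2 = 8/5, σ_3 = 0.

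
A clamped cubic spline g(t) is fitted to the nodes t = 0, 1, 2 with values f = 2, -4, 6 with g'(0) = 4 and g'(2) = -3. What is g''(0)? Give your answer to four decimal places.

-57.5000

Let σ_i = g''(x_i). Step sizes h_i = 1, 1; slopes of the chords Δ_i = (y_(i+1) - y_i)/h_i = -6, 10.
  1·σ_0 + 4·σ_1 + 1·σ_2 = 6(Δ_1 - Δ_0) = 96
Clamped end conditions give two more equations: 2h_0·σ_0 + h_0·σ_1 = 6(Δ_0 - g'(0)) = -60 and h_1·σ_1 + 2h_1·σ_2 = 6(g'(2) - Δ_1) = -78.
Forward elimination and back-substitution give σ_0 = -115/2, σ_1 = 55, σ_2 = -133/2.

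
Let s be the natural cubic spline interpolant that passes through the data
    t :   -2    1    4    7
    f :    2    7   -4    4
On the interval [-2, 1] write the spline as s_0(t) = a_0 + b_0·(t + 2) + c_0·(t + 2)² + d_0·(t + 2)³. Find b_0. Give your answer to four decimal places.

Put σ_i = s'' at the i-th knot. Here h = (3, 3, 3) and Δ = (5/3, -11/3, 8/3), so the interior equations h_(i-1)·σ_(i-1) + 2(h_(i-1)+h_i)·σ_i + h_i·σ_(i+1) = 6(Δ_i − Δ_(i-1)) read
  3·σ_0 + 12·σ_1 + 3·σ_2 = 6(Δ_1 - Δ_0) = -32
  3·σ_1 + 12·σ_2 + 3·σ_3 = 6(Δ_2 - Δ_1) = 38
Natural end conditions: σ_0 = σ_3 = 0.
Forward elimination and back-substitution give σ_0 = 0, σ_1 = -166/45, σ_2 = 184/45, σ_3 = 0.
On [-2, 1], with s_0(t) = a_0 + b_0·(t + 2) + c_0·(t + 2)² + d_0·(t + 2)³: c_0 = σ_0/2 = 0, d_0 = (σ_1 - σ_0)/(6h_0) = -83/405, b_0 = Δ_0 - h_0(2σ_0 + σ_1)/6 = 158/45.

3.5111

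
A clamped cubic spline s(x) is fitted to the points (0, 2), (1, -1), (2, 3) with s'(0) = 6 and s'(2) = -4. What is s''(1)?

31

Write M_i for s''(x_i). With h_i = 1, 1 and divided differences Δ_i = -3, 4, the continuity of s' gives the tridiagonal system
  1·M_0 + 4·M_1 + 1·M_2 = 6(Δ_1 - Δ_0) = 42
Clamped end conditions give two more equations: 2h_0·M_0 + h_0·M_1 = 6(Δ_0 - s'(0)) = -54 and h_1·M_1 + 2h_1·M_2 = 6(s'(2) - Δ_1) = -48.
Forward elimination and back-substitution give M_0 = -85/2, M_1 = 31, M_2 = -79/2.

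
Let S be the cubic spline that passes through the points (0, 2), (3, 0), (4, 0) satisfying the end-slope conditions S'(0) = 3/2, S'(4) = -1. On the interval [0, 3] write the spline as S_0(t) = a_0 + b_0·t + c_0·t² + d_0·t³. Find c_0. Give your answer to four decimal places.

With M_i denoting the second derivative at x_i, h_i = 3, 1, and Δ_i = (y_(i+1) − y_i)/h_i = -2/3, 0:
  3·M_0 + 8·M_1 + 1·M_2 = 6(Δ_1 - Δ_0) = 4
Clamped end conditions give two more equations: 2h_0·M_0 + h_0·M_1 = 6(Δ_0 - S'(0)) = -13 and h_1·M_1 + 2h_1·M_2 = 6(S'(4) - Δ_1) = -6.
Forward elimination and back-substitution give M_0 = -79/24, M_1 = 9/4, M_2 = -33/8.
On [0, 3], with S_0(t) = a_0 + b_0·t + c_0·t² + d_0·t³: c_0 = M_0/2 = -79/48, d_0 = (M_1 - M_0)/(6h_0) = 133/432, b_0 = Δ_0 - h_0(2M_0 + M_1)/6 = 3/2.

-1.6458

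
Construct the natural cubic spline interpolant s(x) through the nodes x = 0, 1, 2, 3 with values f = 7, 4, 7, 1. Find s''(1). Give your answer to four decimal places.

13.2000

Put m_i = s'' at the i-th knot. Here h = (1, 1, 1) and Δ = (-3, 3, -6), so the interior equations h_(i-1)·m_(i-1) + 2(h_(i-1)+h_i)·m_i + h_i·m_(i+1) = 6(Δ_i − Δ_(i-1)) read
  1·m_0 + 4·m_1 + 1·m_2 = 6(Δ_1 - Δ_0) = 36
  1·m_1 + 4·m_2 + 1·m_3 = 6(Δ_2 - Δ_1) = -54
Natural end conditions: m_0 = m_3 = 0.
Forward elimination and back-substitution give m_0 = 0, m_1 = 66/5, m_2 = -84/5, m_3 = 0.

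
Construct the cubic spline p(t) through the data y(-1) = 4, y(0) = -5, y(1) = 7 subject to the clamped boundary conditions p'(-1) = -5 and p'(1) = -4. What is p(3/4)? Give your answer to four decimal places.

Put m_i = p'' at the i-th knot. Here h = (1, 1) and Δ = (-9, 12), so the interior equations h_(i-1)·m_(i-1) + 2(h_(i-1)+h_i)·m_i + h_i·m_(i+1) = 6(Δ_i − Δ_(i-1)) read
  1·m_0 + 4·m_1 + 1·m_2 = 6(Δ_1 - Δ_0) = 126
Clamped end conditions give two more equations: 2h_0·m_0 + h_0·m_1 = 6(Δ_0 - p'(-1)) = -24 and h_1·m_1 + 2h_1·m_2 = 6(p'(1) - Δ_1) = -96.
Hence m_0 = -43, m_1 = 62, m_2 = -79.
On [0, 1], p(t) = -5 + 9/2·t + 31·t² - 47/2·t³.
With t = 3/4: p(3/4) = 755/128.

5.8984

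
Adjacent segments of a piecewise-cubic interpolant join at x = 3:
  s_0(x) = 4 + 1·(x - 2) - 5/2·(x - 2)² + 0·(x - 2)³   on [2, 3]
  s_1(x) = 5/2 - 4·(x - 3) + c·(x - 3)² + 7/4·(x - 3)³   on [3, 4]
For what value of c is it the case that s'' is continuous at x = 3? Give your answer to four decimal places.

-2.5000

s_0''(x) = -5 + 0·(x - 2), so s_0''(3) = -5. On the right, s_1''(3) = 2c, so c = -5/2.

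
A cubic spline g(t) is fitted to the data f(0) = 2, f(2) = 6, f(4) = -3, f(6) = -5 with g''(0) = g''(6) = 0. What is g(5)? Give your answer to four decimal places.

With m_i denoting the second derivative at x_i, h_i = 2, 2, 2, and Δ_i = (y_(i+1) − y_i)/h_i = 2, -9/2, -1:
  2·m_0 + 8·m_1 + 2·m_2 = 6(Δ_1 - Δ_0) = -39
  2·m_1 + 8·m_2 + 2·m_3 = 6(Δ_2 - Δ_1) = 21
Natural end conditions: m_0 = m_3 = 0.
Solving the tridiagonal system: m_0 = 0, m_1 = -59/10, m_2 = 41/10, m_3 = 0.
On [4, 6], g(t) = -3 - 56/15·(t - 4) + 41/20·(t - 4)² - 41/120·(t - 4)³.
With (t - 4) = 1: g(5) = -201/40.

-5.0250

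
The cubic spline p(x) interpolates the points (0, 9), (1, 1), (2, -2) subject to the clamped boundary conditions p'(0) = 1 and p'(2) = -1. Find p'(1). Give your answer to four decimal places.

With σ_i denoting the second derivative at x_i, h_i = 1, 1, and Δ_i = (y_(i+1) − y_i)/h_i = -8, -3:
  1·σ_0 + 4·σ_1 + 1·σ_2 = 6(Δ_1 - Δ_0) = 30
Clamped end conditions give two more equations: 2h_0·σ_0 + h_0·σ_1 = 6(Δ_0 - p'(0)) = -54 and h_1·σ_1 + 2h_1·σ_2 = 6(p'(2) - Δ_1) = 12.
Hence σ_0 = -71/2, σ_1 = 17, σ_2 = -5/2.
On [1, 2], p'(x) = b_1 + 2c_1·(x - 1) + 3d_1·(x - 1)² with b_1 = Δ_1 - h_1(2σ_1 + σ_2)/6 = -33/4, c_1 = σ_1/2 = 17/2, d_1 = (σ_2 - σ_1)/(6h_1) = -13/4. So p'(1) = -33/4.

-8.2500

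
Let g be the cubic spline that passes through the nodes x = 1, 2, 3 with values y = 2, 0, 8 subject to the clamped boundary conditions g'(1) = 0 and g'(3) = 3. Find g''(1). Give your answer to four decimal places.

-19.5000

With σ_i denoting the second derivative at x_i, h_i = 1, 1, and Δ_i = (y_(i+1) − y_i)/h_i = -2, 8:
  1·σ_0 + 4·σ_1 + 1·σ_2 = 6(Δ_1 - Δ_0) = 60
Clamped end conditions give two more equations: 2h_0·σ_0 + h_0·σ_1 = 6(Δ_0 - g'(1)) = -12 and h_1·σ_1 + 2h_1·σ_2 = 6(g'(3) - Δ_1) = -30.
Hence σ_0 = -39/2, σ_1 = 27, σ_2 = -57/2.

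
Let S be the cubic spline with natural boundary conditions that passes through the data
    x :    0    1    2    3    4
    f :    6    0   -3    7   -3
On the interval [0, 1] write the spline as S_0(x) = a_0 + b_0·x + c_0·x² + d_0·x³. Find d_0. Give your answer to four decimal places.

Write σ_i for S''(x_i). With h_i = 1, 1, 1, 1 and divided differences Δ_i = -6, -3, 10, -10, the continuity of S' gives the tridiagonal system
  1·σ_0 + 4·σ_1 + 1·σ_2 = 6(Δ_1 - Δ_0) = 18
  1·σ_1 + 4·σ_2 + 1·σ_3 = 6(Δ_2 - Δ_1) = 78
  1·σ_2 + 4·σ_3 + 1·σ_4 = 6(Δ_3 - Δ_2) = -120
Natural end conditions: σ_0 = σ_4 = 0.
Solving: σ_0 = 0, σ_1 = -81/28, σ_2 = 207/7, σ_3 = -1047/28, σ_4 = 0.
On [0, 1], with S_0(x) = a_0 + b_0·x + c_0·x² + d_0·x³: c_0 = σ_0/2 = 0, d_0 = (σ_1 - σ_0)/(6h_0) = -27/56, b_0 = Δ_0 - h_0(2σ_0 + σ_1)/6 = -309/56.

-0.4821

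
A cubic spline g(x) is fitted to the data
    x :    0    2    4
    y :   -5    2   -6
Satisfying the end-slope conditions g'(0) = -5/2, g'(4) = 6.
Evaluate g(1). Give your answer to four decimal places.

Let m_i = g''(x_i). Step sizes h_i = 2, 2; slopes of the chords Δ_i = (y_(i+1) - y_i)/h_i = 7/2, -4.
  2·m_0 + 8·m_1 + 2·m_2 = 6(Δ_1 - Δ_0) = -45
Clamped end conditions give two more equations: 2h_0·m_0 + h_0·m_1 = 6(Δ_0 - g'(0)) = 36 and h_1·m_1 + 2h_1·m_2 = 6(g'(4) - Δ_1) = 60.
Solving the tridiagonal system: m_0 = 67/4, m_1 = -31/2, m_2 = 91/4.
On [0, 2], g(x) = -5 - 5/2·x + 67/8·x² - 43/16·x³.
With x = 1: g(1) = -29/16.

-1.8125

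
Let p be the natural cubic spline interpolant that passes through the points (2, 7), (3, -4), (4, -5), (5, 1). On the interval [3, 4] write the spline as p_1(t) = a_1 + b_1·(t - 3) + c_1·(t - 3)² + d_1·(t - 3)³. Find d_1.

-1

Write m_i for p''(x_i). With h_i = 1, 1, 1 and divided differences Δ_i = -11, -1, 6, the continuity of p' gives the tridiagonal system
  1·m_0 + 4·m_1 + 1·m_2 = 6(Δ_1 - Δ_0) = 60
  1·m_1 + 4·m_2 + 1·m_3 = 6(Δ_2 - Δ_1) = 42
Natural end conditions: m_0 = m_3 = 0.
Solving: m_0 = 0, m_1 = 66/5, m_2 = 36/5, m_3 = 0.
On [3, 4], with p_1(t) = a_1 + b_1·(t - 3) + c_1·(t - 3)² + d_1·(t - 3)³: c_1 = m_1/2 = 33/5, d_1 = (m_2 - m_1)/(6h_1) = -1, b_1 = Δ_1 - h_1(2m_1 + m_2)/6 = -33/5.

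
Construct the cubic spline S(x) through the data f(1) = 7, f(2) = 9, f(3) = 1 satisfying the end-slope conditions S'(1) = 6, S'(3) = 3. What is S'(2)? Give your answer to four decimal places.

Put M_i = S'' at the i-th knot. Here h = (1, 1) and Δ = (2, -8), so the interior equations h_(i-1)·M_(i-1) + 2(h_(i-1)+h_i)·M_i + h_i·M_(i+1) = 6(Δ_i − Δ_(i-1)) read
  1·M_0 + 4·M_1 + 1·M_2 = 6(Δ_1 - Δ_0) = -60
Clamped end conditions give two more equations: 2h_0·M_0 + h_0·M_1 = 6(Δ_0 - S'(1)) = -24 and h_1·M_1 + 2h_1·M_2 = 6(S'(3) - Δ_1) = 66.
Hence M_0 = 3/2, M_1 = -27, M_2 = 93/2.
On [2, 3], S'(x) = b_1 + 2c_1·(x - 2) + 3d_1·(x - 2)² with b_1 = Δ_1 - h_1(2M_1 + M_2)/6 = -27/4, c_1 = M_1/2 = -27/2, d_1 = (M_2 - M_1)/(6h_1) = 49/4. So S'(2) = -27/4.

-6.7500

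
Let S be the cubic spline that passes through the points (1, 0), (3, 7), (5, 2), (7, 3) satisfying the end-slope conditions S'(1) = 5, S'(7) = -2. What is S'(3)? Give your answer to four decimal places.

With σ_i denoting the second derivative at x_i, h_i = 2, 2, 2, and Δ_i = (y_(i+1) − y_i)/h_i = 7/2, -5/2, 1/2:
  2·σ_0 + 8·σ_1 + 2·σ_2 = 6(Δ_1 - Δ_0) = -36
  2·σ_1 + 8·σ_2 + 2·σ_3 = 6(Δ_2 - Δ_1) = 18
Clamped end conditions give two more equations: 2h_0·σ_0 + h_0·σ_1 = 6(Δ_0 - S'(1)) = -9 and h_2·σ_2 + 2h_2·σ_3 = 6(S'(7) - Δ_2) = -15.
Hence σ_0 = 23/30, σ_1 = -181/30, σ_2 = 161/30, σ_3 = -193/30.
On [3, 5], S'(x) = b_1 + 2c_1·(x - 3) + 3d_1·(x - 3)² with b_1 = Δ_1 - h_1(2σ_1 + σ_2)/6 = -4/15, c_1 = σ_1/2 = -181/60, d_1 = (σ_2 - σ_1)/(6h_1) = 19/20. So S'(3) = -4/15.

-0.2667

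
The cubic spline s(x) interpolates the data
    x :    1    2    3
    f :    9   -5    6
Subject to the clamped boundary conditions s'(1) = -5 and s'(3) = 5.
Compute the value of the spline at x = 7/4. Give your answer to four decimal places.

-2.7305

Write M_i for s''(x_i). With h_i = 1, 1 and divided differences Δ_i = -14, 11, the continuity of s' gives the tridiagonal system
  1·M_0 + 4·M_1 + 1·M_2 = 6(Δ_1 - Δ_0) = 150
Clamped end conditions give two more equations: 2h_0·M_0 + h_0·M_1 = 6(Δ_0 - s'(1)) = -54 and h_1·M_1 + 2h_1·M_2 = 6(s'(3) - Δ_1) = -36.
Forward elimination and back-substitution give M_0 = -119/2, M_1 = 65, M_2 = -101/2.
On [1, 2], s(x) = 9 - 5·(x - 1) - 119/4·(x - 1)² + 83/4·(x - 1)³.
With (x - 1) = 3/4: s(7/4) = -699/256.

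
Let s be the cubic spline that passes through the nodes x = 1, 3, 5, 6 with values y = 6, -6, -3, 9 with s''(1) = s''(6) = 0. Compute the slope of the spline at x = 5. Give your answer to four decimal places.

With m_i denoting the second derivative at x_i, h_i = 2, 2, 1, and Δ_i = (y_(i+1) − y_i)/h_i = -6, 3/2, 12:
  2·m_0 + 8·m_1 + 2·m_2 = 6(Δ_1 - Δ_0) = 45
  2·m_1 + 6·m_2 + 1·m_3 = 6(Δ_2 - Δ_1) = 63
Natural end conditions: m_0 = m_3 = 0.
Hence m_0 = 0, m_1 = 36/11, m_2 = 207/22, m_3 = 0.
On [5, 6], s'(x) = b_2 + 2c_2·(x - 5) + 3d_2·(x - 5)² with b_2 = Δ_2 - h_2(2m_2 + m_3)/6 = 195/22, c_2 = m_2/2 = 207/44, d_2 = (m_3 - m_2)/(6h_2) = -69/44. So s'(5) = 195/22.

8.8636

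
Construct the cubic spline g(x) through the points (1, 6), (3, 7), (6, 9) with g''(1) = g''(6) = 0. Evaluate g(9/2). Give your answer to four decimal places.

Let M_i = g''(x_i). Step sizes h_i = 2, 3; slopes of the chords Δ_i = (y_(i+1) - y_i)/h_i = 1/2, 2/3.
  2·M_0 + 10·M_1 + 3·M_2 = 6(Δ_1 - Δ_0) = 1
Natural end conditions: M_0 = M_2 = 0.
Solving the tridiagonal system: M_0 = 0, M_1 = 1/10, M_2 = 0.
On [3, 6], g(x) = 7 + 17/30·(x - 3) + 1/20·(x - 3)² - 1/180·(x - 3)³.
With (x - 3) = 3/2: g(9/2) = 1271/160.

7.9438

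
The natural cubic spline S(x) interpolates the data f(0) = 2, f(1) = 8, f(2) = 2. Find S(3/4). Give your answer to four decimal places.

7.4844

With σ_i denoting the second derivative at x_i, h_i = 1, 1, and Δ_i = (y_(i+1) − y_i)/h_i = 6, -6:
  1·σ_0 + 4·σ_1 + 1·σ_2 = 6(Δ_1 - Δ_0) = -72
Natural end conditions: σ_0 = σ_2 = 0.
Solving: σ_0 = 0, σ_1 = -18, σ_2 = 0.
On [0, 1], S(x) = 2 + 9·x + 0·x² - 3·x³.
With x = 3/4: S(3/4) = 479/64.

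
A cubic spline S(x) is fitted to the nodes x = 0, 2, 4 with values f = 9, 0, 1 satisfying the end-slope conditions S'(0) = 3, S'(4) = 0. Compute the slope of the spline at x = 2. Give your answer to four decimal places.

-3.7500

Let m_i = S''(x_i). Step sizes h_i = 2, 2; slopes of the chords Δ_i = (y_(i+1) - y_i)/h_i = -9/2, 1/2.
  2·m_0 + 8·m_1 + 2·m_2 = 6(Δ_1 - Δ_0) = 30
Clamped end conditions give two more equations: 2h_0·m_0 + h_0·m_1 = 6(Δ_0 - S'(0)) = -45 and h_1·m_1 + 2h_1·m_2 = 6(S'(4) - Δ_1) = -3.
Forward elimination and back-substitution give m_0 = -63/4, m_1 = 9, m_2 = -21/4.
On [2, 4], S'(x) = b_1 + 2c_1·(x - 2) + 3d_1·(x - 2)² with b_1 = Δ_1 - h_1(2m_1 + m_2)/6 = -15/4, c_1 = m_1/2 = 9/2, d_1 = (m_2 - m_1)/(6h_1) = -19/16. So S'(2) = -15/4.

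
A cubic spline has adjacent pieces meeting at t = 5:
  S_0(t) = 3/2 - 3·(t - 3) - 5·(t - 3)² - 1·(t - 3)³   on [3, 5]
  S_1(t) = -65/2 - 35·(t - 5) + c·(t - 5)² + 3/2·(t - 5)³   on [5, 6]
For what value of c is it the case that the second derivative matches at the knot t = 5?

-11

S_0''(t) = -10 - 6·(t - 3), so S_0''(5) = -22. On the right, S_1''(5) = 2c, so c = -11.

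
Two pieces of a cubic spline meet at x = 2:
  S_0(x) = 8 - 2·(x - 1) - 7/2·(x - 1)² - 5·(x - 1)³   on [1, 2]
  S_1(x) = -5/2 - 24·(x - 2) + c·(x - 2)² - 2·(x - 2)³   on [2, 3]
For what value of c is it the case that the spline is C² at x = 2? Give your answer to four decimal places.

-18.5000

S_0''(x) = -7 - 30·(x - 1), so S_0''(2) = -37. On the right, S_1''(2) = 2c, so c = -37/2.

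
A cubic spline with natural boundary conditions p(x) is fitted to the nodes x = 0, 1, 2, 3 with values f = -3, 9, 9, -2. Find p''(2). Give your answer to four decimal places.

Put σ_i = p'' at the i-th knot. Here h = (1, 1, 1) and Δ = (12, 0, -11), so the interior equations h_(i-1)·σ_(i-1) + 2(h_(i-1)+h_i)·σ_i + h_i·σ_(i+1) = 6(Δ_i − Δ_(i-1)) read
  1·σ_0 + 4·σ_1 + 1·σ_2 = 6(Δ_1 - Δ_0) = -72
  1·σ_1 + 4·σ_2 + 1·σ_3 = 6(Δ_2 - Δ_1) = -66
Natural end conditions: σ_0 = σ_3 = 0.
Forward elimination and back-substitution give σ_0 = 0, σ_1 = -74/5, σ_2 = -64/5, σ_3 = 0.

-12.8000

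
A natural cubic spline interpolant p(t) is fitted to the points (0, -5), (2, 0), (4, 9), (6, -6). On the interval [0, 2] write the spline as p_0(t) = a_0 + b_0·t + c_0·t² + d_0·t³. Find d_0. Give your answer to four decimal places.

0.3333

With M_i denoting the second derivative at x_i, h_i = 2, 2, 2, and Δ_i = (y_(i+1) − y_i)/h_i = 5/2, 9/2, -15/2:
  2·M_0 + 8·M_1 + 2·M_2 = 6(Δ_1 - Δ_0) = 12
  2·M_1 + 8·M_2 + 2·M_3 = 6(Δ_2 - Δ_1) = -72
Natural end conditions: M_0 = M_3 = 0.
Solving: M_0 = 0, M_1 = 4, M_2 = -10, M_3 = 0.
On [0, 2], with p_0(t) = a_0 + b_0·t + c_0·t² + d_0·t³: c_0 = M_0/2 = 0, d_0 = (M_1 - M_0)/(6h_0) = 1/3, b_0 = Δ_0 - h_0(2M_0 + M_1)/6 = 7/6.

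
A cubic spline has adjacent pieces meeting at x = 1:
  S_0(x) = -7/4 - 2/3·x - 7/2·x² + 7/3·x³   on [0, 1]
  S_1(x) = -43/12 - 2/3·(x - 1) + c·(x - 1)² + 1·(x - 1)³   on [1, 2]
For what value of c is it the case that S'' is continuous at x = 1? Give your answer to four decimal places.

3.5000

S_0''(x) = -7 + 14·x, so S_0''(1) = 7. On the right, S_1''(1) = 2c, so c = 7/2.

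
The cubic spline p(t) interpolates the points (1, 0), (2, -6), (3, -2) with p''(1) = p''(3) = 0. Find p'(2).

Let M_i = p''(x_i). Step sizes h_i = 1, 1; slopes of the chords Δ_i = (y_(i+1) - y_i)/h_i = -6, 4.
  1·M_0 + 4·M_1 + 1·M_2 = 6(Δ_1 - Δ_0) = 60
Natural end conditions: M_0 = M_2 = 0.
Hence M_0 = 0, M_1 = 15, M_2 = 0.
On [2, 3], p'(t) = b_1 + 2c_1·(t - 2) + 3d_1·(t - 2)² with b_1 = Δ_1 - h_1(2M_1 + M_2)/6 = -1, c_1 = M_1/2 = 15/2, d_1 = (M_2 - M_1)/(6h_1) = -5/2. So p'(2) = -1.

-1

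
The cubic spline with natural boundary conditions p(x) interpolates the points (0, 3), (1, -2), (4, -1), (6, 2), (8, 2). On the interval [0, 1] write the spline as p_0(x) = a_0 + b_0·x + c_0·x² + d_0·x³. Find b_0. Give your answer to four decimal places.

-5.6872

With M_i denoting the second derivative at x_i, h_i = 1, 3, 2, 2, and Δ_i = (y_(i+1) − y_i)/h_i = -5, 1/3, 3/2, 0:
  1·M_0 + 8·M_1 + 3·M_2 = 6(Δ_1 - Δ_0) = 32
  3·M_1 + 10·M_2 + 2·M_3 = 6(Δ_2 - Δ_1) = 7
  2·M_2 + 8·M_3 + 2·M_4 = 6(Δ_3 - Δ_2) = -9
Natural end conditions: M_0 = M_4 = 0.
Solving: M_0 = 0, M_1 = 1105/268, M_2 = -22/67, M_3 = -559/536, M_4 = 0.
On [0, 1], with p_0(x) = a_0 + b_0·x + c_0·x² + d_0·x³: c_0 = M_0/2 = 0, d_0 = (M_1 - M_0)/(6h_0) = 1105/1608, b_0 = Δ_0 - h_0(2M_0 + M_1)/6 = -9145/1608.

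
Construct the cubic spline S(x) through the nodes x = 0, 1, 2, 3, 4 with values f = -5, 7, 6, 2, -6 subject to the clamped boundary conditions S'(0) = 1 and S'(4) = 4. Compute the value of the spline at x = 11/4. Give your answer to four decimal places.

3.7266

With σ_i denoting the second derivative at x_i, h_i = 1, 1, 1, 1, and Δ_i = (y_(i+1) − y_i)/h_i = 12, -1, -4, -8:
  1·σ_0 + 4·σ_1 + 1·σ_2 = 6(Δ_1 - Δ_0) = -78
  1·σ_1 + 4·σ_2 + 1·σ_3 = 6(Δ_2 - Δ_1) = -18
  1·σ_2 + 4·σ_3 + 1·σ_4 = 6(Δ_3 - Δ_2) = -24
Clamped end conditions give two more equations: 2h_0·σ_0 + h_0·σ_1 = 6(Δ_0 - S'(0)) = 66 and h_3·σ_3 + 2h_3·σ_4 = 6(S'(4) - Δ_3) = 72.
Forward elimination and back-substitution give σ_0 = 351/7, σ_1 = -240/7, σ_2 = 9, σ_3 = -138/7, σ_4 = 321/7.
On [2, 3], S(x) = 6 - 26/7·(x - 2) + 9/2·(x - 2)² - 67/14·(x - 2)³.
With (x - 2) = 3/4: S(11/4) = 477/128.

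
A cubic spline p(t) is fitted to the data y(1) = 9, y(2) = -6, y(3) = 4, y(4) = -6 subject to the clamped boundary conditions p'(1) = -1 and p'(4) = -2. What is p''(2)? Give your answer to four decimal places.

With M_i denoting the second derivative at x_i, h_i = 1, 1, 1, and Δ_i = (y_(i+1) − y_i)/h_i = -15, 10, -10:
  1·M_0 + 4·M_1 + 1·M_2 = 6(Δ_1 - Δ_0) = 150
  1·M_1 + 4·M_2 + 1·M_3 = 6(Δ_2 - Δ_1) = -120
Clamped end conditions give two more equations: 2h_0·M_0 + h_0·M_1 = 6(Δ_0 - p'(1)) = -84 and h_2·M_2 + 2h_2·M_3 = 6(p'(4) - Δ_2) = 48.
Hence M_0 = -1174/15, M_1 = 1088/15, M_2 = -928/15, M_3 = 824/15.

72.5333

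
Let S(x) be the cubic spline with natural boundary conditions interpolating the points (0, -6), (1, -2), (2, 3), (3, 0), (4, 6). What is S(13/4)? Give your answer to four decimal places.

0.5156

Let m_i = S''(x_i). Step sizes h_i = 1, 1, 1, 1; slopes of the chords Δ_i = (y_(i+1) - y_i)/h_i = 4, 5, -3, 6.
  1·m_0 + 4·m_1 + 1·m_2 = 6(Δ_1 - Δ_0) = 6
  1·m_1 + 4·m_2 + 1·m_3 = 6(Δ_2 - Δ_1) = -48
  1·m_2 + 4·m_3 + 1·m_4 = 6(Δ_3 - Δ_2) = 54
Natural end conditions: m_0 = m_4 = 0.
Solving: m_0 = 0, m_1 = 6, m_2 = -18, m_3 = 18, m_4 = 0.
On [3, 4], S(x) = 0 + 0·(x - 3) + 9·(x - 3)² - 3·(x - 3)³.
With (x - 3) = 1/4: S(13/4) = 33/64.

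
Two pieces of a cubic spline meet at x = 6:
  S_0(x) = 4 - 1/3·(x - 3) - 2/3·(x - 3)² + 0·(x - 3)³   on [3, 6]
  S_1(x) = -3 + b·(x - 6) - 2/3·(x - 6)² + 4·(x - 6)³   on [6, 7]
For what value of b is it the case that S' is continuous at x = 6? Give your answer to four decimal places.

-4.3333

S_0'(x) = -1/3 - 4/3·(x - 3) + 0·(x - 3)², so S_0'(6) = -13/3. On the right, S_1'(6) = b, so b = -13/3.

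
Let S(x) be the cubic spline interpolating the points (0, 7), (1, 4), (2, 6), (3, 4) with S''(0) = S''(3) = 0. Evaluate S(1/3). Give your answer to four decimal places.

5.5259

Let σ_i = S''(x_i). Step sizes h_i = 1, 1, 1; slopes of the chords Δ_i = (y_(i+1) - y_i)/h_i = -3, 2, -2.
  1·σ_0 + 4·σ_1 + 1·σ_2 = 6(Δ_1 - Δ_0) = 30
  1·σ_1 + 4·σ_2 + 1·σ_3 = 6(Δ_2 - Δ_1) = -24
Natural end conditions: σ_0 = σ_3 = 0.
Forward elimination and back-substitution give σ_0 = 0, σ_1 = 48/5, σ_2 = -42/5, σ_3 = 0.
On [0, 1], S(x) = 7 - 23/5·x + 0·x² + 8/5·x³.
With x = 1/3: S(1/3) = 746/135.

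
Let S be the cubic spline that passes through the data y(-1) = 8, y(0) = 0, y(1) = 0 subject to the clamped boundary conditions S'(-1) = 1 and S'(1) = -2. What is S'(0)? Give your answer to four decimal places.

-5.7500

Put σ_i = S'' at the i-th knot. Here h = (1, 1) and Δ = (-8, 0), so the interior equations h_(i-1)·σ_(i-1) + 2(h_(i-1)+h_i)·σ_i + h_i·σ_(i+1) = 6(Δ_i − Δ_(i-1)) read
  1·σ_0 + 4·σ_1 + 1·σ_2 = 6(Δ_1 - Δ_0) = 48
Clamped end conditions give two more equations: 2h_0·σ_0 + h_0·σ_1 = 6(Δ_0 - S'(-1)) = -54 and h_1·σ_1 + 2h_1·σ_2 = 6(S'(1) - Δ_1) = -12.
Solving: σ_0 = -81/2, σ_1 = 27, σ_2 = -39/2.
On [0, 1], S'(x) = b_1 + 2c_1·x + 3d_1·x² with b_1 = Δ_1 - h_1(2σ_1 + σ_2)/6 = -23/4, c_1 = σ_1/2 = 27/2, d_1 = (σ_2 - σ_1)/(6h_1) = -31/4. So S'(0) = -23/4.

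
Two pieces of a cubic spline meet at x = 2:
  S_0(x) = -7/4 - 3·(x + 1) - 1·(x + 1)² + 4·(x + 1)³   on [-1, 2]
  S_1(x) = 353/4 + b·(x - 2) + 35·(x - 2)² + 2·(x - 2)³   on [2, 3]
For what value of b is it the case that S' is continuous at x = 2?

99

S_0'(x) = -3 - 2·(x + 1) + 12·(x + 1)², so S_0'(2) = 99. On the right, S_1'(2) = b, so b = 99.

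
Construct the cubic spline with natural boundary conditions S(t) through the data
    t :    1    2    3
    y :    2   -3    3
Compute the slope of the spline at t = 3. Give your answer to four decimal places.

8.7500

Write M_i for S''(x_i). With h_i = 1, 1 and divided differences Δ_i = -5, 6, the continuity of S' gives the tridiagonal system
  1·M_0 + 4·M_1 + 1·M_2 = 6(Δ_1 - Δ_0) = 66
Natural end conditions: M_0 = M_2 = 0.
Hence M_0 = 0, M_1 = 33/2, M_2 = 0.
On [2, 3], S'(t) = b_1 + 2c_1·(t - 2) + 3d_1·(t - 2)² with b_1 = Δ_1 - h_1(2M_1 + M_2)/6 = 1/2, c_1 = M_1/2 = 33/4, d_1 = (M_2 - M_1)/(6h_1) = -11/4. So S'(3) = 35/4.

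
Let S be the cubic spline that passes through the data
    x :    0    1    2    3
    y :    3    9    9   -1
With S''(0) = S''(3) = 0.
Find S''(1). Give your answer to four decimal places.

Put σ_i = S'' at the i-th knot. Here h = (1, 1, 1) and Δ = (6, 0, -10), so the interior equations h_(i-1)·σ_(i-1) + 2(h_(i-1)+h_i)·σ_i + h_i·σ_(i+1) = 6(Δ_i − Δ_(i-1)) read
  1·σ_0 + 4·σ_1 + 1·σ_2 = 6(Δ_1 - Δ_0) = -36
  1·σ_1 + 4·σ_2 + 1·σ_3 = 6(Δ_2 - Δ_1) = -60
Natural end conditions: σ_0 = σ_3 = 0.
Solving the tridiagonal system: σ_0 = 0, σ_1 = -28/5, σ_2 = -68/5, σ_3 = 0.

-5.6000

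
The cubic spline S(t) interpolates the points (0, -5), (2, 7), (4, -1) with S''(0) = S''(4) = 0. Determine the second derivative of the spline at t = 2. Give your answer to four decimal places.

With M_i denoting the second derivative at x_i, h_i = 2, 2, and Δ_i = (y_(i+1) − y_i)/h_i = 6, -4:
  2·M_0 + 8·M_1 + 2·M_2 = 6(Δ_1 - Δ_0) = -60
Natural end conditions: M_0 = M_2 = 0.
Solving the tridiagonal system: M_0 = 0, M_1 = -15/2, M_2 = 0.

-7.5000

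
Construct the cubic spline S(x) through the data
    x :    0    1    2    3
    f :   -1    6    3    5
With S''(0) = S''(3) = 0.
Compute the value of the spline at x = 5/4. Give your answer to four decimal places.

5.7656

Let σ_i = S''(x_i). Step sizes h_i = 1, 1, 1; slopes of the chords Δ_i = (y_(i+1) - y_i)/h_i = 7, -3, 2.
  1·σ_0 + 4·σ_1 + 1·σ_2 = 6(Δ_1 - Δ_0) = -60
  1·σ_1 + 4·σ_2 + 1·σ_3 = 6(Δ_2 - Δ_1) = 30
Natural end conditions: σ_0 = σ_3 = 0.
Forward elimination and back-substitution give σ_0 = 0, σ_1 = -18, σ_2 = 12, σ_3 = 0.
On [1, 2], S(x) = 6 + 1·(x - 1) - 9·(x - 1)² + 5·(x - 1)³.
With (x - 1) = 1/4: S(5/4) = 369/64.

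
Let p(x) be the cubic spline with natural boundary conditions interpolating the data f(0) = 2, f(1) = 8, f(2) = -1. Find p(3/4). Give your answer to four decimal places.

Put σ_i = p'' at the i-th knot. Here h = (1, 1) and Δ = (6, -9), so the interior equations h_(i-1)·σ_(i-1) + 2(h_(i-1)+h_i)·σ_i + h_i·σ_(i+1) = 6(Δ_i − Δ_(i-1)) read
  1·σ_0 + 4·σ_1 + 1·σ_2 = 6(Δ_1 - Δ_0) = -90
Natural end conditions: σ_0 = σ_2 = 0.
Forward elimination and back-substitution give σ_0 = 0, σ_1 = -45/2, σ_2 = 0.
On [0, 1], p(x) = 2 + 39/4·x + 0·x² - 15/4·x³.
With x = 3/4: p(3/4) = 1979/256.

7.7305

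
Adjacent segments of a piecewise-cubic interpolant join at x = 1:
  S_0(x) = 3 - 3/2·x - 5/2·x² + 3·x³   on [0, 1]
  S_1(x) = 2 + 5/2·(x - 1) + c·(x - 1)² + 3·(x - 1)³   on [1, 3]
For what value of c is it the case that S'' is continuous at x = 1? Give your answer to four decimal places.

S_0''(x) = -5 + 18·x, so S_0''(1) = 13. On the right, S_1''(1) = 2c, so c = 13/2.

6.5000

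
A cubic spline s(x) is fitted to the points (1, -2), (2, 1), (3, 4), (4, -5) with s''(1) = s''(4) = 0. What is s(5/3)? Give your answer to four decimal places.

-0.2963

Write M_i for s''(x_i). With h_i = 1, 1, 1 and divided differences Δ_i = 3, 3, -9, the continuity of s' gives the tridiagonal system
  1·M_0 + 4·M_1 + 1·M_2 = 6(Δ_1 - Δ_0) = 0
  1·M_1 + 4·M_2 + 1·M_3 = 6(Δ_2 - Δ_1) = -72
Natural end conditions: M_0 = M_3 = 0.
Hence M_0 = 0, M_1 = 24/5, M_2 = -96/5, M_3 = 0.
On [1, 2], s(x) = -2 + 11/5·(x - 1) + 0·(x - 1)² + 4/5·(x - 1)³.
With (x - 1) = 2/3: s(5/3) = -8/27.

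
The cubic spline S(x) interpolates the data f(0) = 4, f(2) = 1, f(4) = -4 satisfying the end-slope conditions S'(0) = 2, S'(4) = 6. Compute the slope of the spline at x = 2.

Let M_i = S''(x_i). Step sizes h_i = 2, 2; slopes of the chords Δ_i = (y_(i+1) - y_i)/h_i = -3/2, -5/2.
  2·M_0 + 8·M_1 + 2·M_2 = 6(Δ_1 - Δ_0) = -6
Clamped end conditions give two more equations: 2h_0·M_0 + h_0·M_1 = 6(Δ_0 - S'(0)) = -21 and h_1·M_1 + 2h_1·M_2 = 6(S'(4) - Δ_1) = 51.
Solving: M_0 = -7/2, M_1 = -7/2, M_2 = 29/2.
On [2, 4], S'(x) = b_1 + 2c_1·(x - 2) + 3d_1·(x - 2)² with b_1 = Δ_1 - h_1(2M_1 + M_2)/6 = -5, c_1 = M_1/2 = -7/4, d_1 = (M_2 - M_1)/(6h_1) = 3/2. So S'(2) = -5.

-5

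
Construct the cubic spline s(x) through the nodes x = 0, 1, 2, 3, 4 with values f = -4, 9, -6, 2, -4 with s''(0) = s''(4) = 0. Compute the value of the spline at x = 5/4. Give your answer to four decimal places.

Put M_i = s'' at the i-th knot. Here h = (1, 1, 1, 1) and Δ = (13, -15, 8, -6), so the interior equations h_(i-1)·M_(i-1) + 2(h_(i-1)+h_i)·M_i + h_i·M_(i+1) = 6(Δ_i − Δ_(i-1)) read
  1·M_0 + 4·M_1 + 1·M_2 = 6(Δ_1 - Δ_0) = -168
  1·M_1 + 4·M_2 + 1·M_3 = 6(Δ_2 - Δ_1) = 138
  1·M_2 + 4·M_3 + 1·M_4 = 6(Δ_3 - Δ_2) = -84
Natural end conditions: M_0 = M_4 = 0.
Hence M_0 = 0, M_1 = -789/14, M_2 = 402/7, M_3 = -495/14, M_4 = 0.
On [1, 2], s(x) = 9 - 81/14·(x - 1) - 789/28·(x - 1)² + 531/28·(x - 1)³.
With (x - 1) = 1/4: s(5/4) = 10911/1792.

6.0887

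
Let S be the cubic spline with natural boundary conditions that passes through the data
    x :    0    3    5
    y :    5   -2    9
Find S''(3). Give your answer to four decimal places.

Write m_i for S''(x_i). With h_i = 3, 2 and divided differences Δ_i = -7/3, 11/2, the continuity of S' gives the tridiagonal system
  3·m_0 + 10·m_1 + 2·m_2 = 6(Δ_1 - Δ_0) = 47
Natural end conditions: m_0 = m_2 = 0.
Forward elimination and back-substitution give m_0 = 0, m_1 = 47/10, m_2 = 0.

4.7000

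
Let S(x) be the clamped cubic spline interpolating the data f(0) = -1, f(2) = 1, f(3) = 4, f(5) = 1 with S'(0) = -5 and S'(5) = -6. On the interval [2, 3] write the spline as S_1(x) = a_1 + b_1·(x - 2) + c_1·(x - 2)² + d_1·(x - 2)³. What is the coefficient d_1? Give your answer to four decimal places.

-0.3125

Write m_i for S''(x_i). With h_i = 2, 1, 2 and divided differences Δ_i = 1, 3, -3/2, the continuity of S' gives the tridiagonal system
  2·m_0 + 6·m_1 + 1·m_2 = 6(Δ_1 - Δ_0) = 12
  1·m_1 + 6·m_2 + 2·m_3 = 6(Δ_2 - Δ_1) = -27
Clamped end conditions give two more equations: 2h_0·m_0 + h_0·m_1 = 6(Δ_0 - S'(0)) = 36 and h_2·m_2 + 2h_2·m_3 = 6(S'(5) - Δ_2) = -27.
Forward elimination and back-substitution give m_0 = 299/32, m_1 = -11/16, m_2 = -41/16, m_3 = -175/32.
On [2, 3], with S_1(x) = a_1 + b_1·(x - 2) + c_1·(x - 2)² + d_1·(x - 2)³: c_1 = m_1/2 = -11/32, d_1 = (m_2 - m_1)/(6h_1) = -5/16, b_1 = Δ_1 - h_1(2m_1 + m_2)/6 = 117/32.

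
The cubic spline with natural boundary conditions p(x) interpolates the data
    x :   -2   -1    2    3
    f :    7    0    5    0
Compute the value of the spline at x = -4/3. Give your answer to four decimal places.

With M_i denoting the second derivative at x_i, h_i = 1, 3, 1, and Δ_i = (y_(i+1) − y_i)/h_i = -7, 5/3, -5:
  1·M_0 + 8·M_1 + 3·M_2 = 6(Δ_1 - Δ_0) = 52
  3·M_1 + 8·M_2 + 1·M_3 = 6(Δ_2 - Δ_1) = -40
Natural end conditions: M_0 = M_3 = 0.
Solving: M_0 = 0, M_1 = 536/55, M_2 = -476/55, M_3 = 0.
On [-2, -1], p(x) = 7 - 1423/165·(x + 2) + 0·(x + 2)² + 268/165·(x + 2)³.
With (x + 2) = 2/3: p(-4/3) = 1543/891.

1.7318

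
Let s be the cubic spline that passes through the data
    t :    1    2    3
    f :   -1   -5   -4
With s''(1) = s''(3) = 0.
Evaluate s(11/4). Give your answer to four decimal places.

-4.5430

Put m_i = s'' at the i-th knot. Here h = (1, 1) and Δ = (-4, 1), so the interior equations h_(i-1)·m_(i-1) + 2(h_(i-1)+h_i)·m_i + h_i·m_(i+1) = 6(Δ_i − Δ_(i-1)) read
  1·m_0 + 4·m_1 + 1·m_2 = 6(Δ_1 - Δ_0) = 30
Natural end conditions: m_0 = m_2 = 0.
Forward elimination and back-substitution give m_0 = 0, m_1 = 15/2, m_2 = 0.
On [2, 3], s(t) = -5 - 3/2·(t - 2) + 15/4·(t - 2)² - 5/4·(t - 2)³.
With (t - 2) = 3/4: s(11/4) = -1163/256.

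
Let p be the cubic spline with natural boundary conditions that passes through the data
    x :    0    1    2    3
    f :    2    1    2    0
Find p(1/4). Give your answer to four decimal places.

Write σ_i for p''(x_i). With h_i = 1, 1, 1 and divided differences Δ_i = -1, 1, -2, the continuity of p' gives the tridiagonal system
  1·σ_0 + 4·σ_1 + 1·σ_2 = 6(Δ_1 - Δ_0) = 12
  1·σ_1 + 4·σ_2 + 1·σ_3 = 6(Δ_2 - Δ_1) = -18
Natural end conditions: σ_0 = σ_3 = 0.
Forward elimination and back-substitution give σ_0 = 0, σ_1 = 22/5, σ_2 = -28/5, σ_3 = 0.
On [0, 1], p(x) = 2 - 26/15·x + 0·x² + 11/15·x³.
With x = 1/4: p(1/4) = 101/64.

1.5781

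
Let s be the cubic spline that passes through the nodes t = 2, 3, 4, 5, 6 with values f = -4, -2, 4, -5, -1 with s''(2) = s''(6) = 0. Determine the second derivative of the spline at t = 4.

With M_i denoting the second derivative at x_i, h_i = 1, 1, 1, 1, and Δ_i = (y_(i+1) − y_i)/h_i = 2, 6, -9, 4:
  1·M_0 + 4·M_1 + 1·M_2 = 6(Δ_1 - Δ_0) = 24
  1·M_1 + 4·M_2 + 1·M_3 = 6(Δ_2 - Δ_1) = -90
  1·M_2 + 4·M_3 + 1·M_4 = 6(Δ_3 - Δ_2) = 78
Natural end conditions: M_0 = M_4 = 0.
Solving the tridiagonal system: M_0 = 0, M_1 = 57/4, M_2 = -33, M_3 = 111/4, M_4 = 0.

-33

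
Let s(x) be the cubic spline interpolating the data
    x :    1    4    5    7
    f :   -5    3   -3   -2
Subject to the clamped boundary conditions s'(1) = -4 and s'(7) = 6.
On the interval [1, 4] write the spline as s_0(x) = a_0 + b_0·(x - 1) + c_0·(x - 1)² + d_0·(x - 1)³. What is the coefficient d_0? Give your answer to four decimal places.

Put M_i = s'' at the i-th knot. Here h = (3, 1, 2) and Δ = (8/3, -6, 1/2), so the interior equations h_(i-1)·M_(i-1) + 2(h_(i-1)+h_i)·M_i + h_i·M_(i+1) = 6(Δ_i − Δ_(i-1)) read
  3·M_0 + 8·M_1 + 1·M_2 = 6(Δ_1 - Δ_0) = -52
  1·M_1 + 6·M_2 + 2·M_3 = 6(Δ_2 - Δ_1) = 39
Clamped end conditions give two more equations: 2h_0·M_0 + h_0·M_1 = 6(Δ_0 - s'(1)) = 40 and h_2·M_2 + 2h_2·M_3 = 6(s'(7) - Δ_2) = 33.
Hence M_0 = 535/42, M_1 = -85/7, M_2 = 97/14, M_3 = 67/14.
On [1, 4], with s_0(x) = a_0 + b_0·(x - 1) + c_0·(x - 1)² + d_0·(x - 1)³: c_0 = M_0/2 = 535/84, d_0 = (M_1 - M_0)/(6h_0) = -1045/756, b_0 = Δ_0 - h_0(2M_0 + M_1)/6 = -4.

-1.3823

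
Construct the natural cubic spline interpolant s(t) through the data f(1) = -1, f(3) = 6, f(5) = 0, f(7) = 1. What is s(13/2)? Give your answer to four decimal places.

0.1094

Let M_i = s''(x_i). Step sizes h_i = 2, 2, 2; slopes of the chords Δ_i = (y_(i+1) - y_i)/h_i = 7/2, -3, 1/2.
  2·M_0 + 8·M_1 + 2·M_2 = 6(Δ_1 - Δ_0) = -39
  2·M_1 + 8·M_2 + 2·M_3 = 6(Δ_2 - Δ_1) = 21
Natural end conditions: M_0 = M_3 = 0.
Solving the tridiagonal system: M_0 = 0, M_1 = -59/10, M_2 = 41/10, M_3 = 0.
On [5, 7], s(t) = 0 - 67/30·(t - 5) + 41/20·(t - 5)² - 41/120·(t - 5)³.
With (t - 5) = 3/2: s(13/2) = 7/64.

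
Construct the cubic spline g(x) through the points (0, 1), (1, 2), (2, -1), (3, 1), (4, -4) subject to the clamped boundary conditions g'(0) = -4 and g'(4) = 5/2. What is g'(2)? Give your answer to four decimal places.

With M_i denoting the second derivative at x_i, h_i = 1, 1, 1, 1, and Δ_i = (y_(i+1) − y_i)/h_i = 1, -3, 2, -5:
  1·M_0 + 4·M_1 + 1·M_2 = 6(Δ_1 - Δ_0) = -24
  1·M_1 + 4·M_2 + 1·M_3 = 6(Δ_2 - Δ_1) = 30
  1·M_2 + 4·M_3 + 1·M_4 = 6(Δ_3 - Δ_2) = -42
Clamped end conditions give two more equations: 2h_0·M_0 + h_0·M_1 = 6(Δ_0 - g'(0)) = 30 and h_3·M_3 + 2h_3·M_4 = 6(g'(4) - Δ_3) = 45.
Hence M_0 = 1291/56, M_1 = -451/28, M_2 = 139/8, M_3 = -655/28, M_4 = 1915/56.
On [2, 3], g'(x) = b_2 + 2c_2·(x - 2) + 3d_2·(x - 2)² with b_2 = Δ_2 - h_2(2M_2 + M_3)/6 = 3/28, c_2 = M_2/2 = 139/16, d_2 = (M_3 - M_2)/(6h_2) = -761/112. So g'(2) = 3/28.

0.1071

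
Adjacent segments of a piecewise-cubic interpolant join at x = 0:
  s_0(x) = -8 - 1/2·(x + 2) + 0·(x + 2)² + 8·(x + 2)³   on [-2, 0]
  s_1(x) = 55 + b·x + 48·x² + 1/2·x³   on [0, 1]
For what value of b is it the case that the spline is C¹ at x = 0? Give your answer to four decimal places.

s_0'(x) = -1/2 + 0·(x + 2) + 24·(x + 2)², so s_0'(0) = 191/2. On the right, s_1'(0) = b, so b = 191/2.

95.5000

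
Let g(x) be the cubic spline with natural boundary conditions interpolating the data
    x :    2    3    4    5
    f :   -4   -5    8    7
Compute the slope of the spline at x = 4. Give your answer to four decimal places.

8.3333

With M_i denoting the second derivative at x_i, h_i = 1, 1, 1, and Δ_i = (y_(i+1) − y_i)/h_i = -1, 13, -1:
  1·M_0 + 4·M_1 + 1·M_2 = 6(Δ_1 - Δ_0) = 84
  1·M_1 + 4·M_2 + 1·M_3 = 6(Δ_2 - Δ_1) = -84
Natural end conditions: M_0 = M_3 = 0.
Forward elimination and back-substitution give M_0 = 0, M_1 = 28, M_2 = -28, M_3 = 0.
On [4, 5], g'(x) = b_2 + 2c_2·(x - 4) + 3d_2·(x - 4)² with b_2 = Δ_2 - h_2(2M_2 + M_3)/6 = 25/3, c_2 = M_2/2 = -14, d_2 = (M_3 - M_2)/(6h_2) = 14/3. So g'(4) = 25/3.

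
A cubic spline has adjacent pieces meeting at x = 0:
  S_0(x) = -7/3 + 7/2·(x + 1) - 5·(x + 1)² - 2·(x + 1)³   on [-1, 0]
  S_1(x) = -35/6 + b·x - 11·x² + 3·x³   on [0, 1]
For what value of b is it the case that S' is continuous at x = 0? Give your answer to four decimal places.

S_0'(x) = 7/2 - 10·(x + 1) - 6·(x + 1)², so S_0'(0) = -25/2. On the right, S_1'(0) = b, so b = -25/2.

-12.5000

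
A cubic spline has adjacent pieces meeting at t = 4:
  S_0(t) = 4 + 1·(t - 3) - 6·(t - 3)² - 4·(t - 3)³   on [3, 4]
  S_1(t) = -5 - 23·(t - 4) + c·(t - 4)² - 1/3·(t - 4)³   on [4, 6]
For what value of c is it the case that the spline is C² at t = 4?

S_0''(t) = -12 - 24·(t - 3), so S_0''(4) = -36. On the right, S_1''(4) = 2c, so c = -18.

-18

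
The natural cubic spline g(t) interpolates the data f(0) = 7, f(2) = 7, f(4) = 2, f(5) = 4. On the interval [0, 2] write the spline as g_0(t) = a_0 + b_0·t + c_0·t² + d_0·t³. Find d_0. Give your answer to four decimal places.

-0.2727

Write m_i for g''(x_i). With h_i = 2, 2, 1 and divided differences Δ_i = 0, -5/2, 2, the continuity of g' gives the tridiagonal system
  2·m_0 + 8·m_1 + 2·m_2 = 6(Δ_1 - Δ_0) = -15
  2·m_1 + 6·m_2 + 1·m_3 = 6(Δ_2 - Δ_1) = 27
Natural end conditions: m_0 = m_3 = 0.
Forward elimination and back-substitution give m_0 = 0, m_1 = -36/11, m_2 = 123/22, m_3 = 0.
On [0, 2], with g_0(t) = a_0 + b_0·t + c_0·t² + d_0·t³: c_0 = m_0/2 = 0, d_0 = (m_1 - m_0)/(6h_0) = -3/11, b_0 = Δ_0 - h_0(2m_0 + m_1)/6 = 12/11.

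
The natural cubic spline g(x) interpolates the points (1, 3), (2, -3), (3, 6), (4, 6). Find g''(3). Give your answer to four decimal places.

Let m_i = g''(x_i). Step sizes h_i = 1, 1, 1; slopes of the chords Δ_i = (y_(i+1) - y_i)/h_i = -6, 9, 0.
  1·m_0 + 4·m_1 + 1·m_2 = 6(Δ_1 - Δ_0) = 90
  1·m_1 + 4·m_2 + 1·m_3 = 6(Δ_2 - Δ_1) = -54
Natural end conditions: m_0 = m_3 = 0.
Hence m_0 = 0, m_1 = 138/5, m_2 = -102/5, m_3 = 0.

-20.4000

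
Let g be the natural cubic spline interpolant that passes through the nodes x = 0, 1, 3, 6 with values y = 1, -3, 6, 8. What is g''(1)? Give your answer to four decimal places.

9.9286

Write σ_i for g''(x_i). With h_i = 1, 2, 3 and divided differences Δ_i = -4, 9/2, 2/3, the continuity of g' gives the tridiagonal system
  1·σ_0 + 6·σ_1 + 2·σ_2 = 6(Δ_1 - Δ_0) = 51
  2·σ_1 + 10·σ_2 + 3·σ_3 = 6(Δ_2 - Δ_1) = -23
Natural end conditions: σ_0 = σ_3 = 0.
Solving the tridiagonal system: σ_0 = 0, σ_1 = 139/14, σ_2 = -30/7, σ_3 = 0.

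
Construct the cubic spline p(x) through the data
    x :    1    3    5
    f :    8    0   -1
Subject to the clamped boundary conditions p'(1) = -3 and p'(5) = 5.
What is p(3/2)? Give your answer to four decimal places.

Write σ_i for p''(x_i). With h_i = 2, 2 and divided differences Δ_i = -4, -1/2, the continuity of p' gives the tridiagonal system
  2·σ_0 + 8·σ_1 + 2·σ_2 = 6(Δ_1 - Δ_0) = 21
Clamped end conditions give two more equations: 2h_0·σ_0 + h_0·σ_1 = 6(Δ_0 - p'(1)) = -6 and h_1·σ_1 + 2h_1·σ_2 = 6(p'(5) - Δ_1) = 33.
Solving the tridiagonal system: σ_0 = -17/8, σ_1 = 5/4, σ_2 = 61/8.
On [1, 3], p(x) = 8 - 3·(x - 1) - 17/16·(x - 1)² + 9/32·(x - 1)³.
With (x - 1) = 1/2: p(3/2) = 1605/256.

6.2695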